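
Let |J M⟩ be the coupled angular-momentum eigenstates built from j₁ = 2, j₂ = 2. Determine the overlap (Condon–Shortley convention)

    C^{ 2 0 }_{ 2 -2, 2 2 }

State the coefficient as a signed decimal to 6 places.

+√(2/7) = +0.534522

√[5·2!2!2!/7! · 0!4!4!0!2!2!] = √(128/7)
  +(−1)^2/∏(2,0,2,2,0,0)! = 1/8  (running 1/8)
⟨..|..⟩ = √(128/7)·(1/8) = +0.534522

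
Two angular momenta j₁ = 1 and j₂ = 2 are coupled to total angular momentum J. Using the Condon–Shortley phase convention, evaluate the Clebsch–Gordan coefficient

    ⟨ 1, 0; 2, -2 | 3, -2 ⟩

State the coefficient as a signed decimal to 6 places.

+0.577350

√[7·0!2!4!/7! · 1!1!0!4!1!5!] = √(192)
  +(−1)^0/∏(0,0,1,0,1,4)! = 1/24  (running 1/24)
⟨..|..⟩ = √(192)·(1/24) = +0.577350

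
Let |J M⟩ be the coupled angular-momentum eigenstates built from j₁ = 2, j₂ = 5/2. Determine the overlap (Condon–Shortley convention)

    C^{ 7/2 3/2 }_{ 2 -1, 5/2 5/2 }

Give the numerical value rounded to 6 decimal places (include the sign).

j₁+j₂−J=1  J+j₁−j₂=3  J−j₁+j₂=4  j₁+j₂+J+1=9
(j₁±m₁, j₂±m₂, J±M) = (1,3,5,0,5,2)
P² = 3840/7
sum k=1..1:
  [1] −1/48 = -1/48
S = -1/48
C² = P²·S² = 5/21 ; C = -0.487950

−√(5/21) = -0.487950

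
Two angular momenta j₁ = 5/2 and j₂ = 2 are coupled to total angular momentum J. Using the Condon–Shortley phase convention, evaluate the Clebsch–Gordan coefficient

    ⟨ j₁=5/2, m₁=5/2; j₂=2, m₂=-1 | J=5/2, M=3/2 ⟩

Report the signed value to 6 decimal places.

+√(3/7) = +0.654654

j₁+j₂−J=2  J+j₁−j₂=3  J−j₁+j₂=2  j₁+j₂+J+1=8
(j₁±m₁, j₂±m₂, J±M) = (5,0,1,3,4,1)
P² = 432/7
sum k=0..0:
  [0] +1/12 = 1/12
S = 1/12
C² = P²·S² = 3/7 ; C = +0.654654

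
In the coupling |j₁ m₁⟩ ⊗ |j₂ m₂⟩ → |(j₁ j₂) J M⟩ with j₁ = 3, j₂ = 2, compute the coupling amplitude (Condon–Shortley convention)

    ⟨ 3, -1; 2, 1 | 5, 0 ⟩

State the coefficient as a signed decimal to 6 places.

+√(5/21) = +0.487950

j₁+j₂−J=0  J+j₁−j₂=6  J−j₁+j₂=4  j₁+j₂+J+1=11
(j₁±m₁, j₂±m₂, J±M) = (2,4,3,1,5,5)
P² = 138240/7
sum k=0..0:
  [0] +1/288 = 1/288
S = 1/288
C² = P²·S² = 5/21 ; C = +0.487950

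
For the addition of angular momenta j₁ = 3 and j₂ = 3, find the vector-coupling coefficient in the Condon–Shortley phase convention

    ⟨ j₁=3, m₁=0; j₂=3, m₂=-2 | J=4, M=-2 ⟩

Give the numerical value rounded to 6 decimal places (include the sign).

+√(3/154) = +0.139573

√[9·2!4!4!/11! · 3!3!1!5!2!6!] = √(124416/77)
  +(−1)^0/∏(0,2,3,1,1,3)! = 1/72  (running 1/72)
  +(−1)^1/∏(1,1,2,0,2,4)! = -1/96  (running 1/288)
⟨..|..⟩ = √(124416/77)·(1/288) = +0.139573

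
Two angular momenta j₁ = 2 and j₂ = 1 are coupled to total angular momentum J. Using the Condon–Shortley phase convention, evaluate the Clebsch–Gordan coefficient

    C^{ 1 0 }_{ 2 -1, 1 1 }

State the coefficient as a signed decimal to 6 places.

+0.547723

√[3·2!2!0!/5! · 1!3!2!0!1!1!] = √(6/5)
  +(−1)^2/∏(2,0,1,0,1,0)! = 1/2  (running 1/2)
⟨..|..⟩ = √(6/5)·(1/2) = +0.547723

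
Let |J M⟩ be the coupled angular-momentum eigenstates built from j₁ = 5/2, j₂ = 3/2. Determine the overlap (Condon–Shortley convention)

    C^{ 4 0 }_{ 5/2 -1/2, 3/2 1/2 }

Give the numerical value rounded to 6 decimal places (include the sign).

+√(3/7) ≈ +0.654654

triangle: 0!·5!·3!/9! = 720/362880
(j±m)!: 2!·3!·2!·1!·4!·4! = 13824
prefactor² = (2J+1)·Δ·N² = 1728/7
  k=0: +1/(0!·0!·3!·2!·2!·1!) = 1/24
Σ = 1/24  ⇒  CG² = 1728/7·1/24² = 3/7
CG = +√(3/7) = +0.654654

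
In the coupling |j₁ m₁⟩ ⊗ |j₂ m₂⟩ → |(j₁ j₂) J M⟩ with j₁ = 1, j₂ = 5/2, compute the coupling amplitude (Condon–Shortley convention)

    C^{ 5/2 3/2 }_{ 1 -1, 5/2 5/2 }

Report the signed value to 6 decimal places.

√[6·1!1!4!/7! · 0!2!5!0!4!1!] = √(1152/7)
  +(−1)^1/∏(1,0,1,4,0,0)! = -1/24  (running -1/24)
⟨..|..⟩ = √(1152/7)·(-1/24) = -0.534522

-0.534522  (= −√(2/7))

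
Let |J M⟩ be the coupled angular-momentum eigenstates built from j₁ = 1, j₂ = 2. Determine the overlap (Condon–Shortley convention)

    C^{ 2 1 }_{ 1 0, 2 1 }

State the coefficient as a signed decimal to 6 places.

-0.408248

√[5·1!1!3!/6! · 1!1!3!1!3!1!] = √(3/2)
  +(−1)^0/∏(0,1,1,3,0,0)! = 1/6  (running 1/6)
  +(−1)^1/∏(1,0,0,2,1,1)! = -1/2  (running -1/3)
⟨..|..⟩ = √(3/2)·(-1/3) = -0.408248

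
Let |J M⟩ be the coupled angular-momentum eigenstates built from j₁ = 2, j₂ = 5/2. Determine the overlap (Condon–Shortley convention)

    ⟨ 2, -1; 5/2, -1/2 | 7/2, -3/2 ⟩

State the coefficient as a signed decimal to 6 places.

-0.308607  (= −√(2/21))

j₁+j₂−J=1  J+j₁−j₂=3  J−j₁+j₂=4  j₁+j₂+J+1=9
(j₁±m₁, j₂±m₂, J±M) = (1,3,2,3,2,5)
P² = 384/7
sum k=0..1:
  [0] +1/24 = 1/24
  [1] −1/12 = -1/12
S = -1/24
C² = P²·S² = 2/21 ; C = -0.308607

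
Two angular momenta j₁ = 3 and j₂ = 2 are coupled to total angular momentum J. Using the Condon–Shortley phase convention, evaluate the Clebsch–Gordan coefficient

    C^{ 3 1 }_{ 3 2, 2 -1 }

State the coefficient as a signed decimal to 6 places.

√[7·2!4!2!/9! · 5!1!1!3!4!2!] = √(64)
  +(−1)^0/∏(0,2,1,1,3,1)! = 1/12  (running 1/12)
  +(−1)^1/∏(1,1,0,0,4,2)! = -1/48  (running 1/16)
⟨..|..⟩ = √(64)·(1/16) = +0.500000

+√(1/4) ≈ +0.500000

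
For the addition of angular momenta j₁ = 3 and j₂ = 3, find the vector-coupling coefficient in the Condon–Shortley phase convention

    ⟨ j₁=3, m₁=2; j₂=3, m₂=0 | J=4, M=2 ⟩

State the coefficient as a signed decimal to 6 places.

+0.139573  (= +√(3/154))

triangle: 2!*4!*4!/11! = 1152/39916800
(j±m)!: 5!*1!*3!*3!*6!*2! = 6220800
prefactor² = (2J+1)*Δ*N² = 124416/77
  k=0: +1/(0!*2!*1!*3!*3!*1!) = 1/72
  k=1: −1/(1!*1!*0!*2!*4!*2!) = -1/96
Σ = 1/288  ⇒  CG² = 124416/77*1/288² = 3/154
CG = +√(3/154) = +0.139573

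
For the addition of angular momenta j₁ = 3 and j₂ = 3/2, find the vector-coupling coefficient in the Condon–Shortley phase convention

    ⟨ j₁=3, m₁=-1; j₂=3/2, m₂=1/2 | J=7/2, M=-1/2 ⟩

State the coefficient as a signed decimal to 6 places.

triangle: 1!*5!*2!/9! = 240/362880
(j±m)!: 2!*4!*2!*1!*3!*4! = 13824
prefactor² = (2J+1)*Δ*N² = 512/7
  k=0: +1/(0!*1!*4!*2!*1!*0!) = 1/48
  k=1: −1/(1!*0!*3!*1!*2!*1!) = -1/12
Σ = -1/16  ⇒  CG² = 512/7*(-1/16)² = 2/7
CG = −√(2/7) = -0.534522

−√(2/7) = -0.534522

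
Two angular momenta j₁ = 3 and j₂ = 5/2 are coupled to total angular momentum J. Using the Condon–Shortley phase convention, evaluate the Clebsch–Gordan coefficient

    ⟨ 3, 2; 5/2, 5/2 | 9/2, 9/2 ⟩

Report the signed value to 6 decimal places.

j₁+j₂−J=1  J+j₁−j₂=5  J−j₁+j₂=4  j₁+j₂+J+1=11
(j₁±m₁, j₂±m₂, J±M) = (5,1,5,0,9,0)
P² = 41472000/11
sum k=1..1:
  [1] −1/2880 = -1/2880
S = -1/2880
C² = P²·S² = 5/11 ; C = -0.674200

-0.674200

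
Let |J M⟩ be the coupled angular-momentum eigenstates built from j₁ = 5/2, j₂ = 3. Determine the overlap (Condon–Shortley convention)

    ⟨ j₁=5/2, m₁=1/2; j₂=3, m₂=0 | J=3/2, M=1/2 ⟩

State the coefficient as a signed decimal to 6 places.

+0.338062

triangle: 4!×1!×2!/8! = 48/40320
(j±m)!: 3!×2!×3!×3!×2!×1! = 864
prefactor² = (2J+1)×Δ×N² = 144/35
  k=1: −1/(1!×3!×1!×2!×0!×0!) = -1/12
  k=2: +1/(2!×2!×0!×1!×1!×1!) = 1/4
Σ = 1/6  ⇒  CG² = 144/35×1/6² = 4/35
CG = +√(4/35) = +0.338062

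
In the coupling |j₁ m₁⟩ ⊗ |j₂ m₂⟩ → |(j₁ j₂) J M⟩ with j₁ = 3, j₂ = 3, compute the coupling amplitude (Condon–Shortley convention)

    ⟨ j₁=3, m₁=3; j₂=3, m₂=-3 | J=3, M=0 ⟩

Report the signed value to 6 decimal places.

+√(1/6) = +0.408248

triangle: 3!·3!·3!/10! = 216/3628800
(j±m)!: 6!·0!·0!·6!·3!·3! = 18662400
prefactor² = (2J+1)·Δ·N² = 7776
  k=0: +1/(0!·3!·0!·0!·3!·3!) = 1/216
Σ = 1/216  ⇒  CG² = 7776·1/216² = 1/6
CG = +√(1/6) = +0.408248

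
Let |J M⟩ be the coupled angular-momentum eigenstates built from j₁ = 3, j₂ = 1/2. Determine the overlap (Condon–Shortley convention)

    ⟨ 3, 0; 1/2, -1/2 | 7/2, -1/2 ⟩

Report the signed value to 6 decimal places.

triangle: 0!×6!×1!/8! = 720/40320
(j±m)!: 3!×3!×0!×1!×3!×4! = 5184
prefactor² = (2J+1)×Δ×N² = 5184/7
  k=0: +1/(0!×0!×3!×0!×3!×1!) = 1/36
Σ = 1/36  ⇒  CG² = 5184/7×1/36² = 4/7
CG = +√(4/7) = +0.755929

+0.755929  (= +√(4/7))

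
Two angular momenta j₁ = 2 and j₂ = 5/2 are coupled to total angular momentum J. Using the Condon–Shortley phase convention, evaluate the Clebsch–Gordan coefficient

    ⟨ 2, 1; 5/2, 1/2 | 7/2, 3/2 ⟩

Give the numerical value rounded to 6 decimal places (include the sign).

j₁+j₂−J=1  J+j₁−j₂=3  J−j₁+j₂=4  j₁+j₂+J+1=9
(j₁±m₁, j₂±m₂, J±M) = (3,1,3,2,5,2)
P² = 384/7
sum k=0..1:
  [0] +1/12 = 1/12
  [1] −1/24 = -1/24
S = 1/24
C² = P²·S² = 2/21 ; C = +0.308607

+√(2/21) ≈ +0.308607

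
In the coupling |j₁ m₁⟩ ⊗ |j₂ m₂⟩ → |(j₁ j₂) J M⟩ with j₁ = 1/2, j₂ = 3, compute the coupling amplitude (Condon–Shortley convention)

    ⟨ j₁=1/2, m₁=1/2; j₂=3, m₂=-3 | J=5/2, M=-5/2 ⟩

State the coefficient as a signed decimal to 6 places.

triangle: 1!·0!·5!/7! = 120/5040
(j±m)!: 1!·0!·0!·6!·0!·5! = 86400
prefactor² = (2J+1)·Δ·N² = 86400/7
  k=0: +1/(0!·1!·0!·0!·0!·5!) = 1/120
Σ = 1/120  ⇒  CG² = 86400/7·1/120² = 6/7
CG = +√(6/7) = +0.925820

+√(6/7) = +0.925820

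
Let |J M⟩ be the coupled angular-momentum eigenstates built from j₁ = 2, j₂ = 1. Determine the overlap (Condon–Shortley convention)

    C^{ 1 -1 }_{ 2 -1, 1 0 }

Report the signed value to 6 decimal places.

√[3·2!2!0!/5! · 1!3!1!1!0!2!] = √(6/5)
  +(−1)^1/∏(1,1,2,0,0,0)! = -1/2  (running -1/2)
⟨..|..⟩ = √(6/5)·(-1/2) = -0.547723

-0.547723  (= −√(3/10))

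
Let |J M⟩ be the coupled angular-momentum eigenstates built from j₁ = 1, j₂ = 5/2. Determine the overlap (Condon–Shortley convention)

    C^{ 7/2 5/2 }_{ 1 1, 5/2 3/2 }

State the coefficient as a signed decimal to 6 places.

√[8·0!2!5!/8! · 2!0!4!1!6!1!] = √(11520/7)
  +(−1)^0/∏(0,0,0,4,2,1)! = 1/48  (running 1/48)
⟨..|..⟩ = √(11520/7)·(1/48) = +0.845154

+√(5/7) = +0.845154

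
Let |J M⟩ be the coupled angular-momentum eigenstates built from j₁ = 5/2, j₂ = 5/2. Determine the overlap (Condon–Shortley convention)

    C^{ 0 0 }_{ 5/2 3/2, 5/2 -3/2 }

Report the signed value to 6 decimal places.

√[1·5!0!0!/6! · 4!1!1!4!0!0!] = √(96)
  +(−1)^1/∏(1,4,0,0,0,0)! = -1/24  (running -1/24)
⟨..|..⟩ = √(96)·(-1/24) = -0.408248

−√(1/6) ≈ -0.408248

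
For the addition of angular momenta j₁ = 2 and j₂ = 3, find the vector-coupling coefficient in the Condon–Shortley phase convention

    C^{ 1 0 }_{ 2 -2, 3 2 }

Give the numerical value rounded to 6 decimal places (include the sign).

+0.377964  (= +√(1/7))

triangle: 4!×0!×2!/7! = 48/5040
(j±m)!: 0!×4!×5!×1!×1!×1! = 2880
prefactor² = (2J+1)×Δ×N² = 576/7
  k=4: +1/(4!×0!×0!×1!×0!×1!) = 1/24
Σ = 1/24  ⇒  CG² = 576/7×1/24² = 1/7
CG = +√(1/7) = +0.377964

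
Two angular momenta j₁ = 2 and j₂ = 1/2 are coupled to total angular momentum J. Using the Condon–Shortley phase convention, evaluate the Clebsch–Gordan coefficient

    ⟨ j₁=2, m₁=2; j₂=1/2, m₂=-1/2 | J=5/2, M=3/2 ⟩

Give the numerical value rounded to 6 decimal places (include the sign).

+√(1/5) ≈ +0.447214

j₁+j₂−J=0  J+j₁−j₂=4  J−j₁+j₂=1  j₁+j₂+J+1=6
(j₁±m₁, j₂±m₂, J±M) = (4,0,0,1,4,1)
P² = 576/5
sum k=0..0:
  [0] +1/24 = 1/24
S = 1/24
C² = P²·S² = 1/5 ; C = +0.447214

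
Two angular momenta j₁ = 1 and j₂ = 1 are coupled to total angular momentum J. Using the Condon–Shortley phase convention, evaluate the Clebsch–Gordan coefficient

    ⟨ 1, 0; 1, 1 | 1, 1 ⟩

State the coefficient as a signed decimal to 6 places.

√[3·1!1!1!/4! · 1!1!2!0!2!0!] = √(1/2)
  +(−1)^1/∏(1,0,0,1,1,0)! = -1  (running -1)
⟨..|..⟩ = √(1/2)·(-1) = -0.707107

−√(1/2) = -0.707107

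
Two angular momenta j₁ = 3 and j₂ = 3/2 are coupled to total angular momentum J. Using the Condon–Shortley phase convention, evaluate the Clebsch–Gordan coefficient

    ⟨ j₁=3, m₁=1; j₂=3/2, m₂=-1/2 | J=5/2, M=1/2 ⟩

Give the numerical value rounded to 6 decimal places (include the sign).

j₁+j₂−J=2  J+j₁−j₂=4  J−j₁+j₂=1  j₁+j₂+J+1=8
(j₁±m₁, j₂±m₂, J±M) = (4,2,1,2,3,2)
P² = 288/35
sum k=0..1:
  [0] +1/8 = 1/8
  [1] −1/6 = -1/6
S = -1/24
C² = P²·S² = 1/70 ; C = -0.119523

-0.119523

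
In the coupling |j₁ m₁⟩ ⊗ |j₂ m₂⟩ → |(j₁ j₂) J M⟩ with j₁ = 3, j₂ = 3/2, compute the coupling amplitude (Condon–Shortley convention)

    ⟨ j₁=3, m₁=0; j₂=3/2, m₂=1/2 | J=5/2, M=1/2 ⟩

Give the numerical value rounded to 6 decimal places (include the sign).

√[6·2!4!1!/8! · 3!3!2!1!3!2!] = √(216/35)
  +(−1)^1/∏(1,1,2,1,2,0)! = -1/4  (running -1/4)
  +(−1)^2/∏(2,0,1,0,3,1)! = 1/12  (running -1/6)
⟨..|..⟩ = √(216/35)·(-1/6) = -0.414039

-0.414039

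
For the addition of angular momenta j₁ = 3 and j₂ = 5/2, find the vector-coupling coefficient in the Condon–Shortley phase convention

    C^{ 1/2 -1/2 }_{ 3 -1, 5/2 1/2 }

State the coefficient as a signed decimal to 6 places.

√[2·5!1!0!/7! · 2!4!3!2!0!1!] = √(192/7)
  +(−1)^3/∏(3,2,1,0,0,0)! = -1/12  (running -1/12)
⟨..|..⟩ = √(192/7)·(-1/12) = -0.436436

−√(4/21) = -0.436436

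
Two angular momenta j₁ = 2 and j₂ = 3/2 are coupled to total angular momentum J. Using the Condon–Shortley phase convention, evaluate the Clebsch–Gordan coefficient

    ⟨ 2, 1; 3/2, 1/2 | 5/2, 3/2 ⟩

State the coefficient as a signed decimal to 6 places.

+0.169031

j₁+j₂−J=1  J+j₁−j₂=3  J−j₁+j₂=2  j₁+j₂+J+1=7
(j₁±m₁, j₂±m₂, J±M) = (3,1,2,1,4,1)
P² = 144/35
sum k=0..1:
  [0] +1/4 = 1/4
  [1] −1/6 = -1/6
S = 1/12
C² = P²·S² = 1/35 ; C = +0.169031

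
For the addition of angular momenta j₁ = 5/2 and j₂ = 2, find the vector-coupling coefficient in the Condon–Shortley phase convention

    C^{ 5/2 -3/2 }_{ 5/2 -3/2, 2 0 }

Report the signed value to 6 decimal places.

−√(1/70) = -0.119523

√[6·2!3!2!/8! · 1!4!2!2!1!4!] = √(288/35)
  +(−1)^1/∏(1,1,3,1,0,1)! = -1/6  (running -1/6)
  +(−1)^2/∏(2,0,2,0,1,2)! = 1/8  (running -1/24)
⟨..|..⟩ = √(288/35)·(-1/24) = -0.119523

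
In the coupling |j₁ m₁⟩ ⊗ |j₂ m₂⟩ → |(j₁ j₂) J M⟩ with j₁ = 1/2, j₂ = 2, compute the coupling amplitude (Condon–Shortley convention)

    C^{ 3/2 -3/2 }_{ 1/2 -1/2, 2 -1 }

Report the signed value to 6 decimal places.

-0.447214  (= −√(1/5))

j₁+j₂−J=1  J+j₁−j₂=0  J−j₁+j₂=3  j₁+j₂+J+1=5
(j₁±m₁, j₂±m₂, J±M) = (0,1,1,3,0,3)
P² = 36/5
sum k=1..1:
  [1] −1/6 = -1/6
S = -1/6
C² = P²·S² = 1/5 ; C = -0.447214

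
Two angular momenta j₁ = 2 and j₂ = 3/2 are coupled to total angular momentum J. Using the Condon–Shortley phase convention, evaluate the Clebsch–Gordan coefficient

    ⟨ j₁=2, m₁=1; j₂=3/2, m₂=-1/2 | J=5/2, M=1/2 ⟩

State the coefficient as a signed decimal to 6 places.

j₁+j₂−J=1  J+j₁−j₂=3  J−j₁+j₂=2  j₁+j₂+J+1=7
(j₁±m₁, j₂±m₂, J±M) = (3,1,1,2,3,2)
P² = 72/35
sum k=0..1:
  [0] +1/2 = 1/2
  [1] −1/12 = -1/12
S = 5/12
C² = P²·S² = 5/14 ; C = +0.597614

+0.597614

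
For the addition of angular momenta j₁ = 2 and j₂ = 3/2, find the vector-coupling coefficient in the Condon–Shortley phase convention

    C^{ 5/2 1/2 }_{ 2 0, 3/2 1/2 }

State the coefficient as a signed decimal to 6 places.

−√(3/35) ≈ -0.292770

√[6·1!3!2!/7! · 2!2!2!1!3!2!] = √(48/35)
  +(−1)^0/∏(0,1,2,2,1,0)! = 1/4  (running 1/4)
  +(−1)^1/∏(1,0,1,1,2,1)! = -1/2  (running -1/4)
⟨..|..⟩ = √(48/35)·(-1/4) = -0.292770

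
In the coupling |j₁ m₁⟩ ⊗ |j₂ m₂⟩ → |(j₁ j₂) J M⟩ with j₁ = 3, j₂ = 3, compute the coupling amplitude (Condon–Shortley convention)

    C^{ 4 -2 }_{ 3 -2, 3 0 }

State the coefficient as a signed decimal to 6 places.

+√(3/154) = +0.139573

j₁+j₂−J=2  J+j₁−j₂=4  J−j₁+j₂=4  j₁+j₂+J+1=11
(j₁±m₁, j₂±m₂, J±M) = (1,5,3,3,2,6)
P² = 124416/77
sum k=1..2:
  [1] −1/96 = -1/96
  [2] +1/72 = 1/72
S = 1/288
C² = P²·S² = 3/154 ; C = +0.139573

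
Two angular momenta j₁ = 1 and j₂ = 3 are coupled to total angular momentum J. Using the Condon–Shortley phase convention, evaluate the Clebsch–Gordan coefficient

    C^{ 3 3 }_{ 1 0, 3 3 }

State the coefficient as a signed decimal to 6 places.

√[7·1!1!5!/8! · 1!1!6!0!6!0!] = √(10800)
  +(−1)^1/∏(1,0,0,5,1,0)! = -1/120  (running -1/120)
⟨..|..⟩ = √(10800)·(-1/120) = -0.866025

-0.866025  (= −√(3/4))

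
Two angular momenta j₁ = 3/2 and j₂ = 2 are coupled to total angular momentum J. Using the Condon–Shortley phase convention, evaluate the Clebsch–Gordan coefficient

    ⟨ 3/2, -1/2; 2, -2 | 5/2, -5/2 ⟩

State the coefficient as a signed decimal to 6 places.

+0.755929  (= +√(4/7))

√[6·1!2!3!/7! · 1!2!0!4!0!5!] = √(576/7)
  +(−1)^0/∏(0,1,2,0,0,3)! = 1/12  (running 1/12)
⟨..|..⟩ = √(576/7)·(1/12) = +0.755929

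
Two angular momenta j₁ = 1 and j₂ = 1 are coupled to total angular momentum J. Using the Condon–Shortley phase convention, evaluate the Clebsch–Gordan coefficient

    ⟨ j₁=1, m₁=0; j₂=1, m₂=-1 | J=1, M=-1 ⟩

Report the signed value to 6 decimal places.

j₁+j₂−J=1  J+j₁−j₂=1  J−j₁+j₂=1  j₁+j₂+J+1=4
(j₁±m₁, j₂±m₂, J±M) = (1,1,0,2,0,2)
P² = 1/2
sum k=0..0:
  [0] +1/1 = 1
S = 1
C² = P²·S² = 1/2 ; C = +0.707107

+√(1/2) ≈ +0.707107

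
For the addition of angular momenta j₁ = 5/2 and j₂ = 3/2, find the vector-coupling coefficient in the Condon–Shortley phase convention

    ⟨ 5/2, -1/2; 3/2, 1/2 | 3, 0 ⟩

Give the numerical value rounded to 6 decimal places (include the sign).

triangle: 1!·4!·2!/8! = 48/40320
(j±m)!: 2!·3!·2!·1!·3!·3! = 864
prefactor² = (2J+1)·Δ·N² = 36/5
  k=0: +1/(0!·1!·3!·2!·1!·0!) = 1/12
  k=1: −1/(1!·0!·2!·1!·2!·1!) = -1/4
Σ = -1/6  ⇒  CG² = 36/5·(-1/6)² = 1/5
CG = −√(1/5) = -0.447214

−√(1/5) = -0.447214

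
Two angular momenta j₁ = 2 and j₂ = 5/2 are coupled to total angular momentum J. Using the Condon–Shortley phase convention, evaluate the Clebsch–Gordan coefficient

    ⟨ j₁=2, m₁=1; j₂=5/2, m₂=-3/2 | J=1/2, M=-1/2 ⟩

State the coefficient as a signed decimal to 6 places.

−√(4/15) = -0.516398

j₁+j₂−J=4  J+j₁−j₂=0  J−j₁+j₂=1  j₁+j₂+J+1=6
(j₁±m₁, j₂±m₂, J±M) = (3,1,1,4,0,1)
P² = 48/5
sum k=1..1:
  [1] −1/6 = -1/6
S = -1/6
C² = P²·S² = 4/15 ; C = -0.516398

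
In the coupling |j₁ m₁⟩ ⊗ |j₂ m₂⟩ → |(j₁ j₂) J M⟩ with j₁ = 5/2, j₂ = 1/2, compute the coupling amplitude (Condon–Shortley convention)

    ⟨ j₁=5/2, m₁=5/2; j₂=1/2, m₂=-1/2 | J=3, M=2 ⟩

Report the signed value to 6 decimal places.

+0.408248  (= +√(1/6))

triangle: 0!·5!·1!/7! = 120/5040
(j±m)!: 5!·0!·0!·1!·5!·1! = 14400
prefactor² = (2J+1)·Δ·N² = 2400
  k=0: +1/(0!·0!·0!·0!·5!·1!) = 1/120
Σ = 1/120  ⇒  CG² = 2400·1/120² = 1/6
CG = +√(1/6) = +0.408248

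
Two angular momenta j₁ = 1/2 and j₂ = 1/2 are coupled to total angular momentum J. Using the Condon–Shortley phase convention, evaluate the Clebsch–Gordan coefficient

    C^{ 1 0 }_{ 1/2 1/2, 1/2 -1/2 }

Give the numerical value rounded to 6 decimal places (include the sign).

+√(1/2) = +0.707107

√[3·0!1!1!/3! · 1!0!0!1!1!1!] = √(1/2)
  +(−1)^0/∏(0,0,0,0,1,1)! = 1  (running 1)
⟨..|..⟩ = √(1/2)·(1) = +0.707107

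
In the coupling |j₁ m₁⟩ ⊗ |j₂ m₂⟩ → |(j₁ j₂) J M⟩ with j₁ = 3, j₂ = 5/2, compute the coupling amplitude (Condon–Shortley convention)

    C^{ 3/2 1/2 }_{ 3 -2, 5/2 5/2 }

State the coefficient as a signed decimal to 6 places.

j₁+j₂−J=4  J+j₁−j₂=2  J−j₁+j₂=1  j₁+j₂+J+1=8
(j₁±m₁, j₂±m₂, J±M) = (1,5,5,0,2,1)
P² = 960/7
sum k=4..4:
  [4] +1/24 = 1/24
S = 1/24
C² = P²·S² = 5/21 ; C = +0.487950

+0.487950  (= +√(5/21))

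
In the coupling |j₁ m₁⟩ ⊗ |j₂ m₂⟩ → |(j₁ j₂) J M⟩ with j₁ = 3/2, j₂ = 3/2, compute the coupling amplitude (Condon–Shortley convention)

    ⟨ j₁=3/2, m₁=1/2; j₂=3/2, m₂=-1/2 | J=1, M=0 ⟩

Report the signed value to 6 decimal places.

j₁+j₂−J=2  J+j₁−j₂=1  J−j₁+j₂=1  j₁+j₂+J+1=5
(j₁±m₁, j₂±m₂, J±M) = (2,1,1,2,1,1)
P² = 1/5
sum k=0..1:
  [0] +1/2 = 1/2
  [1] −1/1 = -1
S = -1/2
C² = P²·S² = 1/20 ; C = -0.223607

−√(1/20) ≈ -0.223607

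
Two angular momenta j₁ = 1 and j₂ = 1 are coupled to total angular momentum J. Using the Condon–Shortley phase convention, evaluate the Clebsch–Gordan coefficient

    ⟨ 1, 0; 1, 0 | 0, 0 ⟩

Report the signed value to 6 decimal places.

√[1·2!0!0!/3! · 1!1!1!1!0!0!] = √(1/3)
  +(−1)^1/∏(1,1,0,0,0,0)! = -1  (running -1)
⟨..|..⟩ = √(1/3)·(-1) = -0.577350

−√(1/3) ≈ -0.577350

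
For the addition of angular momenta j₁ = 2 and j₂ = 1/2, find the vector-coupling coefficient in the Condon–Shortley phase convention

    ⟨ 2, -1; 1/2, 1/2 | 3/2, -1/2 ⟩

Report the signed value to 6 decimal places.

-0.774597  (= −√(3/5))

√[4·1!3!0!/5! · 1!3!1!0!1!2!] = √(12/5)
  +(−1)^1/∏(1,0,2,0,1,0)! = -1/2  (running -1/2)
⟨..|..⟩ = √(12/5)·(-1/2) = -0.774597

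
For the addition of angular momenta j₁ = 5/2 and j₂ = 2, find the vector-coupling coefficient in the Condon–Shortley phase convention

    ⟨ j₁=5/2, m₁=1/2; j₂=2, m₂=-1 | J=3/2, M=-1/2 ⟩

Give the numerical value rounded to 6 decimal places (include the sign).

j₁+j₂−J=3  J+j₁−j₂=2  J−j₁+j₂=1  j₁+j₂+J+1=7
(j₁±m₁, j₂±m₂, J±M) = (3,2,1,3,1,2)
P² = 48/35
sum k=0..1:
  [0] +1/12 = 1/12
  [1] −1/2 = -1/2
S = -5/12
C² = P²·S² = 5/21 ; C = -0.487950

-0.487950  (= −√(5/21))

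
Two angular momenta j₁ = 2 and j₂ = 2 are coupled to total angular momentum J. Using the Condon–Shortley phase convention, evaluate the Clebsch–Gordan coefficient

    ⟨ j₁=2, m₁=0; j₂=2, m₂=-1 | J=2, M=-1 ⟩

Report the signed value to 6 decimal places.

j₁+j₂−J=2  J+j₁−j₂=2  J−j₁+j₂=2  j₁+j₂+J+1=7
(j₁±m₁, j₂±m₂, J±M) = (2,2,1,3,1,3)
P² = 8/7
sum k=0..1:
  [0] +1/4 = 1/4
  [1] −1/2 = -1/2
S = -1/4
C² = P²·S² = 1/14 ; C = -0.267261

−√(1/14) = -0.267261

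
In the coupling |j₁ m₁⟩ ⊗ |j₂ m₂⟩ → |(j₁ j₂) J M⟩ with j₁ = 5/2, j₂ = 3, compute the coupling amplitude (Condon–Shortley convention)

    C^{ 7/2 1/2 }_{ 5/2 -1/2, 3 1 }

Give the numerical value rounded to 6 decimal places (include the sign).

−√(1/63) = -0.125988

triangle: 2!×3!×4!/10! = 288/3628800
(j±m)!: 2!×3!×4!×2!×4!×3! = 82944
prefactor² = (2J+1)×Δ×N² = 9216/175
  k=0: +1/(0!×2!×3!×4!×0!×0!) = 1/288
  k=1: −1/(1!×1!×2!×3!×1!×1!) = -1/12
  k=2: +1/(2!×0!×1!×2!×2!×2!) = 1/16
Σ = -5/288  ⇒  CG² = 9216/175×(-5/288)² = 1/63
CG = −√(1/63) = -0.125988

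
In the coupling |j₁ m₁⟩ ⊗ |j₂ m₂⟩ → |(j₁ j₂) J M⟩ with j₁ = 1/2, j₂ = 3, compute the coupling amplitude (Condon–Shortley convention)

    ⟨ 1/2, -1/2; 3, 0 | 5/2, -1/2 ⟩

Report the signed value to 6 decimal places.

-0.654654  (= −√(3/7))

j₁+j₂−J=1  J+j₁−j₂=0  J−j₁+j₂=5  j₁+j₂+J+1=7
(j₁±m₁, j₂±m₂, J±M) = (0,1,3,3,2,3)
P² = 432/7
sum k=1..1:
  [1] −1/12 = -1/12
S = -1/12
C² = P²·S² = 3/7 ; C = -0.654654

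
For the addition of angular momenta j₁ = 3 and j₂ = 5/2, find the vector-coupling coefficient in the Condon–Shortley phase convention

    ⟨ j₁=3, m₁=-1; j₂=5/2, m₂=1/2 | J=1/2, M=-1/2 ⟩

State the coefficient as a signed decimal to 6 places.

j₁+j₂−J=5  J+j₁−j₂=1  J−j₁+j₂=0  j₁+j₂+J+1=7
(j₁±m₁, j₂±m₂, J±M) = (2,4,3,2,0,1)
P² = 192/7
sum k=3..3:
  [3] −1/12 = -1/12
S = -1/12
C² = P²·S² = 4/21 ; C = -0.436436

-0.436436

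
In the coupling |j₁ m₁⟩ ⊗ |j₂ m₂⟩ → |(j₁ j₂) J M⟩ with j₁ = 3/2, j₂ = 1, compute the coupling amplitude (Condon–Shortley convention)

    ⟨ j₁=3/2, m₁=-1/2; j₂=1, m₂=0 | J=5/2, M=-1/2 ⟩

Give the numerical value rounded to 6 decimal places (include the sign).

j₁+j₂−J=0  J+j₁−j₂=3  J−j₁+j₂=2  j₁+j₂+J+1=6
(j₁±m₁, j₂±m₂, J±M) = (1,2,1,1,2,3)
P² = 12/5
sum k=0..0:
  [0] +1/2 = 1/2
S = 1/2
C² = P²·S² = 3/5 ; C = +0.774597

+√(3/5) = +0.774597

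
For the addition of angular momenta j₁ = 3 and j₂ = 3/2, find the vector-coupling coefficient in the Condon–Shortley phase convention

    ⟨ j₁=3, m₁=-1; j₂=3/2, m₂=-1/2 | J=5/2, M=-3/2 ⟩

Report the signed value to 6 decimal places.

triangle: 2!×4!×1!/8! = 48/40320
(j±m)!: 2!×4!×1!×2!×1!×4! = 2304
prefactor² = (2J+1)×Δ×N² = 576/35
  k=0: +1/(0!×2!×4!×1!×0!×0!) = 1/48
  k=1: −1/(1!×1!×3!×0!×1!×1!) = -1/6
Σ = -7/48  ⇒  CG² = 576/35×(-7/48)² = 7/20
CG = −√(7/20) = -0.591608

-0.591608  (= −√(7/20))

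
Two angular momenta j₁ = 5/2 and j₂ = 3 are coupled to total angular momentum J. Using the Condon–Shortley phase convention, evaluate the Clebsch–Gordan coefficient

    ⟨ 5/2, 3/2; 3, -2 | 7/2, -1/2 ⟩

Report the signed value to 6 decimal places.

j₁+j₂−J=2  J+j₁−j₂=3  J−j₁+j₂=4  j₁+j₂+J+1=10
(j₁±m₁, j₂±m₂, J±M) = (4,1,1,5,3,4)
P² = 9216/35
sum k=0..1:
  [0] +1/24 = 1/24
  [1] −1/144 = -1/144
S = 5/144
C² = P²·S² = 20/63 ; C = +0.563436

+0.563436  (= +√(20/63))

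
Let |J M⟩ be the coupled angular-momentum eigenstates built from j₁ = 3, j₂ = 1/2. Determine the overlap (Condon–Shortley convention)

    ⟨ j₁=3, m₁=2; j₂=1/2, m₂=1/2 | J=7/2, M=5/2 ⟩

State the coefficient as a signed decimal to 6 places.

√[8·0!6!1!/8! · 5!1!1!0!6!1!] = √(86400/7)
  +(−1)^0/∏(0,0,1,1,5,0)! = 1/120  (running 1/120)
⟨..|..⟩ = √(86400/7)·(1/120) = +0.925820

+0.925820  (= +√(6/7))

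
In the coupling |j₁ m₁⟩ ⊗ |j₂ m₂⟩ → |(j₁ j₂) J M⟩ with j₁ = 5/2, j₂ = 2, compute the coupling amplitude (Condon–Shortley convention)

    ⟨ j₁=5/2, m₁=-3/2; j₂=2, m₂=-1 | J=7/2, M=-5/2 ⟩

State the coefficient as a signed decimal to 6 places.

-0.125988

√[8·1!4!3!/9! · 1!4!1!3!1!6!] = √(2304/7)
  +(−1)^0/∏(0,1,4,1,0,2)! = 1/48  (running 1/48)
  +(−1)^1/∏(1,0,3,0,1,3)! = -1/36  (running -1/144)
⟨..|..⟩ = √(2304/7)·(-1/144) = -0.125988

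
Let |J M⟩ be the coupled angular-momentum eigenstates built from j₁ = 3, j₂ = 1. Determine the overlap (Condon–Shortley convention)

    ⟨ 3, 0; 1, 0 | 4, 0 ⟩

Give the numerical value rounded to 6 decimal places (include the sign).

triangle: 0!×6!×2!/9! = 1440/362880
(j±m)!: 3!×3!×1!×1!×4!×4! = 20736
prefactor² = (2J+1)×Δ×N² = 5184/7
  k=0: +1/(0!×0!×3!×1!×3!×1!) = 1/36
Σ = 1/36  ⇒  CG² = 5184/7×1/36² = 4/7
CG = +√(4/7) = +0.755929

+√(4/7) = +0.755929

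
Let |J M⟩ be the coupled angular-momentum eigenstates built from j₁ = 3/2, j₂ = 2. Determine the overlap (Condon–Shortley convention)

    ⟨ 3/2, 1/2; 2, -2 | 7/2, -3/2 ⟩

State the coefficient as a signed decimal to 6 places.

+√(1/7) = +0.377964

√[8·0!3!4!/8! · 2!1!0!4!2!5!] = √(2304/7)
  +(−1)^0/∏(0,0,1,0,2,4)! = 1/48  (running 1/48)
⟨..|..⟩ = √(2304/7)·(1/48) = +0.377964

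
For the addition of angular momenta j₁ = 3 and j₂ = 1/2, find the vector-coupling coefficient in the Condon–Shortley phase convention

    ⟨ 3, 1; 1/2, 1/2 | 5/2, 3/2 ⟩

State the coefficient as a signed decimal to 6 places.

j₁+j₂−J=1  J+j₁−j₂=5  J−j₁+j₂=0  j₁+j₂+J+1=7
(j₁±m₁, j₂±m₂, J±M) = (4,2,1,0,4,1)
P² = 1152/7
sum k=1..1:
  [1] −1/24 = -1/24
S = -1/24
C² = P²·S² = 2/7 ; C = -0.534522

−√(2/7) ≈ -0.534522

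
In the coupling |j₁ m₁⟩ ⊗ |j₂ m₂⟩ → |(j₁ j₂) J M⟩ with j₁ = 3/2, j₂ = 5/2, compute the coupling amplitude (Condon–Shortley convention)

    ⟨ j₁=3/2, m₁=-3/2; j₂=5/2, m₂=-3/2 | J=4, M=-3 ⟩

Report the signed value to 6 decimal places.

+0.790569

√[9·0!3!5!/9! · 0!3!1!4!1!7!] = √(12960)
  +(−1)^0/∏(0,0,3,1,0,4)! = 1/144  (running 1/144)
⟨..|..⟩ = √(12960)·(1/144) = +0.790569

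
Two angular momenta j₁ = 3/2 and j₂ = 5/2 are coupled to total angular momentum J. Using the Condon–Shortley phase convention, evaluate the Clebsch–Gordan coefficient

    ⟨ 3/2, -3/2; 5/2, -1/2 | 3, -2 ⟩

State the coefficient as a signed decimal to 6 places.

√[7·1!2!4!/8! · 0!3!2!3!1!5!] = √(72)
  +(−1)^1/∏(1,0,2,1,0,3)! = -1/12  (running -1/12)
⟨..|..⟩ = √(72)·(-1/12) = -0.707107

-0.707107  (= −√(1/2))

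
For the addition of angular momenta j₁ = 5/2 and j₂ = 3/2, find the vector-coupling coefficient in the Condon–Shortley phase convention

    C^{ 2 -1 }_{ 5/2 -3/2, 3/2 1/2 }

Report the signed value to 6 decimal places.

+0.154303  (= +√(1/42))

√[5·2!3!1!/7! · 1!4!2!1!1!3!] = √(24/7)
  +(−1)^1/∏(1,1,3,1,0,0)! = -1/6  (running -1/6)
  +(−1)^2/∏(2,0,2,0,1,1)! = 1/4  (running 1/12)
⟨..|..⟩ = √(24/7)·(1/12) = +0.154303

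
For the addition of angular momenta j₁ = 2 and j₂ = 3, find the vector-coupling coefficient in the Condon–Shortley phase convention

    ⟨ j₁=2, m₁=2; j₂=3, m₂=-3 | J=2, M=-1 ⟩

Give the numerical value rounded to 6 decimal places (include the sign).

triangle: 3!·1!·3!/8! = 36/40320
(j±m)!: 4!·0!·0!·6!·1!·3! = 103680
prefactor² = (2J+1)·Δ·N² = 3240/7
  k=0: +1/(0!·3!·0!·0!·1!·3!) = 1/36
Σ = 1/36  ⇒  CG² = 3240/7·1/36² = 5/14
CG = +√(5/14) = +0.597614

+√(5/14) ≈ +0.597614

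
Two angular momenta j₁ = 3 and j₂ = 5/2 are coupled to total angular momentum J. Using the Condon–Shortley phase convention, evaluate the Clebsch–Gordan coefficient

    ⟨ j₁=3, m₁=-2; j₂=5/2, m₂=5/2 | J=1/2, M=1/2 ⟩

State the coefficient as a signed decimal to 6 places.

triangle: 5!*1!*0!/7! = 120/5040
(j±m)!: 1!*5!*5!*0!*1!*0! = 14400
prefactor² = (2J+1)*Δ*N² = 4800/7
  k=5: −1/(5!*0!*0!*0!*1!*0!) = -1/120
Σ = -1/120  ⇒  CG² = 4800/7*(-1/120)² = 1/21
CG = −√(1/21) = -0.218218

−√(1/21) ≈ -0.218218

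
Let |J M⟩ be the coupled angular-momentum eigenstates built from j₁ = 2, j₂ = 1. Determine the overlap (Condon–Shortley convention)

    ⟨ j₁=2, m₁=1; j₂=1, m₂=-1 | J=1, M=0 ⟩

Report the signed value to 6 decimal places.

√[3·2!2!0!/5! · 3!1!0!2!1!1!] = √(6/5)
  +(−1)^0/∏(0,2,1,0,1,0)! = 1/2  (running 1/2)
⟨..|..⟩ = √(6/5)·(1/2) = +0.547723

+√(3/10) = +0.547723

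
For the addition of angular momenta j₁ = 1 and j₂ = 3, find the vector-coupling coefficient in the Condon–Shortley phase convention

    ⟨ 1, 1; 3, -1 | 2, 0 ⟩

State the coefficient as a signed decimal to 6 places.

√[5·2!0!4!/7! · 2!0!2!4!2!2!] = √(128/7)
  +(−1)^0/∏(0,2,0,2,0,2)! = 1/8  (running 1/8)
⟨..|..⟩ = √(128/7)·(1/8) = +0.534522

+√(2/7) ≈ +0.534522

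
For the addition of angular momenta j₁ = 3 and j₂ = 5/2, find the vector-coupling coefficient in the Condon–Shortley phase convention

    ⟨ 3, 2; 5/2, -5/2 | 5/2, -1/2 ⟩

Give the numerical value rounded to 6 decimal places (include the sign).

triangle: 3!×3!×2!/9! = 72/362880
(j±m)!: 5!×1!×0!×5!×2!×3! = 172800
prefactor² = (2J+1)×Δ×N² = 1440/7
  k=0: +1/(0!×3!×1!×0!×2!×2!) = 1/24
Σ = 1/24  ⇒  CG² = 1440/7×1/24² = 5/14
CG = +√(5/14) = +0.597614

+√(5/14) = +0.597614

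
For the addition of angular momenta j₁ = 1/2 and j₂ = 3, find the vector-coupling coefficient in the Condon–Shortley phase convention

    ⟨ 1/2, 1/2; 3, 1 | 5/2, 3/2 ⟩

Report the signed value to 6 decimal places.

j₁+j₂−J=1  J+j₁−j₂=0  J−j₁+j₂=5  j₁+j₂+J+1=7
(j₁±m₁, j₂±m₂, J±M) = (1,0,4,2,4,1)
P² = 1152/7
sum k=0..0:
  [0] +1/24 = 1/24
S = 1/24
C² = P²·S² = 2/7 ; C = +0.534522

+√(2/7) = +0.534522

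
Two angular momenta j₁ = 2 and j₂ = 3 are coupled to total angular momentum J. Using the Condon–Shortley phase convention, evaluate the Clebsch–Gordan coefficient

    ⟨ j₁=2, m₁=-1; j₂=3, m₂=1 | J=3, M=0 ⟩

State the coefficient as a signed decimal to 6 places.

triangle: 2!×2!×4!/9! = 96/362880
(j±m)!: 1!×3!×4!×2!×3!×3! = 10368
prefactor² = (2J+1)×Δ×N² = 96/5
  k=1: −1/(1!×1!×2!×3!×0!×1!) = -1/12
  k=2: +1/(2!×0!×1!×2!×1!×2!) = 1/8
Σ = 1/24  ⇒  CG² = 96/5×1/24² = 1/30
CG = +√(1/30) = +0.182574

+0.182574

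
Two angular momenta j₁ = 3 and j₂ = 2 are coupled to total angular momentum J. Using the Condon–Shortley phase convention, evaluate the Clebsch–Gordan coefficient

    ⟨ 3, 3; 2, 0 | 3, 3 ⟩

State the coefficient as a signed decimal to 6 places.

triangle: 2!*4!*2!/9! = 96/362880
(j±m)!: 6!*0!*2!*2!*6!*0! = 2073600
prefactor² = (2J+1)*Δ*N² = 3840
  k=0: +1/(0!*2!*0!*2!*4!*0!) = 1/96
Σ = 1/96  ⇒  CG² = 3840*1/96² = 5/12
CG = +√(5/12) = +0.645497

+√(5/12) = +0.645497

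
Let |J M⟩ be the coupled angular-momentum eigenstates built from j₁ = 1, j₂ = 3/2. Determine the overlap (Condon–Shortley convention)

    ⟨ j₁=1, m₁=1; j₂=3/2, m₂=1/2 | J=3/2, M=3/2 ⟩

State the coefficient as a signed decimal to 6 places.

+√(2/5) = +0.632456

√[4·1!1!2!/5! · 2!0!2!1!3!0!] = √(8/5)
  +(−1)^0/∏(0,1,0,2,1,0)! = 1/2  (running 1/2)
⟨..|..⟩ = √(8/5)·(1/2) = +0.632456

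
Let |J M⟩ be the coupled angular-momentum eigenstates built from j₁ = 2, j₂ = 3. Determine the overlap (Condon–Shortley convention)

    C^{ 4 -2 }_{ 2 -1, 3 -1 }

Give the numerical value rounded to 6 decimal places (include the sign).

j₁+j₂−J=1  J+j₁−j₂=3  J−j₁+j₂=5  j₁+j₂+J+1=10
(j₁±m₁, j₂±m₂, J±M) = (1,3,2,4,2,6)
P² = 5184/7
sum k=0..1:
  [0] +1/72 = 1/72
  [1] −1/48 = -1/48
S = -1/144
C² = P²·S² = 1/28 ; C = -0.188982

−√(1/28) = -0.188982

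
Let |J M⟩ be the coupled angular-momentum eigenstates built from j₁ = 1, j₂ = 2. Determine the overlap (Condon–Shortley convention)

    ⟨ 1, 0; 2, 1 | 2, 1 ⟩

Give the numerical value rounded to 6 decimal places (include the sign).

-0.408248

j₁+j₂−J=1  J+j₁−j₂=1  J−j₁+j₂=3  j₁+j₂+J+1=6
(j₁±m₁, j₂±m₂, J±M) = (1,1,3,1,3,1)
P² = 3/2
sum k=0..1:
  [0] +1/6 = 1/6
  [1] −1/2 = -1/2
S = -1/3
C² = P²·S² = 1/6 ; C = -0.408248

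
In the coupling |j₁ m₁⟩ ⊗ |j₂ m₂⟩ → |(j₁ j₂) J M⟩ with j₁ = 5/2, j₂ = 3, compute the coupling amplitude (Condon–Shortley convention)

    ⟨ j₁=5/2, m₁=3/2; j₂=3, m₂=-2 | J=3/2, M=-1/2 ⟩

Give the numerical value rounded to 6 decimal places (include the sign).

-0.218218

√[4·4!1!2!/8! · 4!1!1!5!1!2!] = √(192/7)
  +(−1)^0/∏(0,4,1,1,0,1)! = 1/24  (running 1/24)
  +(−1)^1/∏(1,3,0,0,1,2)! = -1/12  (running -1/24)
⟨..|..⟩ = √(192/7)·(-1/24) = -0.218218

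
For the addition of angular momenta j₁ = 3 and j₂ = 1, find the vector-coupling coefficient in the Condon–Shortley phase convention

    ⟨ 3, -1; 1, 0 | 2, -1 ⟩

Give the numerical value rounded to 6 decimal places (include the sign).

triangle: 2!·4!·0!/7! = 48/5040
(j±m)!: 2!·4!·1!·1!·1!·3! = 288
prefactor² = (2J+1)·Δ·N² = 96/7
  k=1: −1/(1!·1!·3!·0!·1!·0!) = -1/6
Σ = -1/6  ⇒  CG² = 96/7·(-1/6)² = 8/21
CG = −√(8/21) = -0.617213

-0.617213  (= −√(8/21))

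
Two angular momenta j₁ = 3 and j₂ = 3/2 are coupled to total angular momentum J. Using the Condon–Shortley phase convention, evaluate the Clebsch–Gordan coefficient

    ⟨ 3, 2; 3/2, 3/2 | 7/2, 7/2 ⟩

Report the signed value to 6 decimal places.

-0.577350  (= −√(1/3))

j₁+j₂−J=1  J+j₁−j₂=5  J−j₁+j₂=2  j₁+j₂+J+1=9
(j₁±m₁, j₂±m₂, J±M) = (5,1,3,0,7,0)
P² = 19200
sum k=1..1:
  [1] −1/240 = -1/240
S = -1/240
C² = P²·S² = 1/3 ; C = -0.577350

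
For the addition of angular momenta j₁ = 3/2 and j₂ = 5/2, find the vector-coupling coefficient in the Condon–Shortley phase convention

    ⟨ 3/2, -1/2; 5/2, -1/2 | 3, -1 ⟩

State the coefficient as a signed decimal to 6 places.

j₁+j₂−J=1  J+j₁−j₂=2  J−j₁+j₂=4  j₁+j₂+J+1=8
(j₁±m₁, j₂±m₂, J±M) = (1,2,2,3,2,4)
P² = 48/5
sum k=0..1:
  [0] +1/8 = 1/8
  [1] −1/6 = -1/6
S = -1/24
C² = P²·S² = 1/60 ; C = -0.129099

-0.129099  (= −√(1/60))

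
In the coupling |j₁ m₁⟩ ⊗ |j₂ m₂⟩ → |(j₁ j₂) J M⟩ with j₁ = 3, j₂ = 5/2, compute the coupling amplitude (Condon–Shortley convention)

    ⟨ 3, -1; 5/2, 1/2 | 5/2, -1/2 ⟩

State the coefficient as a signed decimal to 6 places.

√[6·3!3!2!/9! · 2!4!3!2!2!3!] = √(288/35)
  +(−1)^1/∏(1,2,3,2,0,0)! = -1/24  (running -1/24)
  +(−1)^2/∏(2,1,2,1,1,1)! = 1/4  (running 5/24)
  +(−1)^3/∏(3,0,1,0,2,2)! = -1/24  (running 1/6)
⟨..|..⟩ = √(288/35)·(1/6) = +0.478091

+√(8/35) ≈ +0.478091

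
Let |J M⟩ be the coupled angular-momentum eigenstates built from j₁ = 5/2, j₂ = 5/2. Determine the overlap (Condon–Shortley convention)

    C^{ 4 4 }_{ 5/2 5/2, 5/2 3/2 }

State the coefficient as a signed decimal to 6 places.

+0.707107

triangle: 1!×4!×4!/10! = 576/3628800
(j±m)!: 5!×0!×4!×1!×8!×0! = 116121600
prefactor² = (2J+1)×Δ×N² = 165888
  k=0: +1/(0!×1!×0!×4!×4!×0!) = 1/576
Σ = 1/576  ⇒  CG² = 165888×1/576² = 1/2
CG = +√(1/2) = +0.707107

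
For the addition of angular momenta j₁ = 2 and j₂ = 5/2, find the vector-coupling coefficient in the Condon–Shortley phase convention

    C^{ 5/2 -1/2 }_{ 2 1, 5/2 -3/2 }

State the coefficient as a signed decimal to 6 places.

+0.414039  (= +√(6/35))

j₁+j₂−J=2  J+j₁−j₂=2  J−j₁+j₂=3  j₁+j₂+J+1=8
(j₁±m₁, j₂±m₂, J±M) = (3,1,1,4,2,3)
P² = 216/35
sum k=0..1:
  [0] +1/4 = 1/4
  [1] −1/12 = -1/12
S = 1/6
C² = P²·S² = 6/35 ; C = +0.414039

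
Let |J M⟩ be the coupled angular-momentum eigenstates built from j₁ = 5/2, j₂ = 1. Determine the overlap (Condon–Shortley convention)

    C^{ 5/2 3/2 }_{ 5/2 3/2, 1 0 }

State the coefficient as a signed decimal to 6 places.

+√(9/35) ≈ +0.507093

triangle: 1!×4!×1!/7! = 24/5040
(j±m)!: 4!×1!×1!×1!×4!×1! = 576
prefactor² = (2J+1)×Δ×N² = 576/35
  k=0: +1/(0!×1!×1!×1!×3!×0!) = 1/6
  k=1: −1/(1!×0!×0!×0!×4!×1!) = -1/24
Σ = 1/8  ⇒  CG² = 576/35×1/8² = 9/35
CG = +√(9/35) = +0.507093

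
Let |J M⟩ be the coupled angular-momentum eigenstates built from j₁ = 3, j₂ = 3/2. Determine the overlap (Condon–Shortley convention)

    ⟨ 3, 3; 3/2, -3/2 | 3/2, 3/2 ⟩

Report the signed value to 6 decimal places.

triangle: 3!×3!×0!/7! = 36/5040
(j±m)!: 6!×0!×0!×3!×3!×0! = 25920
prefactor² = (2J+1)×Δ×N² = 5184/7
  k=0: +1/(0!×3!×0!×0!×3!×0!) = 1/36
Σ = 1/36  ⇒  CG² = 5184/7×1/36² = 4/7
CG = +√(4/7) = +0.755929

+0.755929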